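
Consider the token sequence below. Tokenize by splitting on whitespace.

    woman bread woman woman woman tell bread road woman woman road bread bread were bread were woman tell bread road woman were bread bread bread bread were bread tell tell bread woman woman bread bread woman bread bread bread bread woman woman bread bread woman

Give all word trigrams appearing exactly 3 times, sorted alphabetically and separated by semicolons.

bread bread woman; bread woman woman; woman bread bread

Trigram counts meeting the condition (exactly 3 times):
  bread bread woman: 3
  bread woman woman: 3
  woman bread bread: 3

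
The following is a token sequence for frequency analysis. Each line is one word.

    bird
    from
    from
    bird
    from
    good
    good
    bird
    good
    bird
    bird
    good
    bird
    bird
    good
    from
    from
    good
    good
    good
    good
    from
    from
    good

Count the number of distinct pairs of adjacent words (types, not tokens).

24 tokens → 23 bigram windows in total.
Repeated bigrams (each contributes count−1 duplicates):
  good good: 4
  bird good: 3
  from from: 3
  from good: 3
  good bird: 3
  bird bird: 2
  bird from: 2
  good from: 2
14 duplicate windows → 23 − 14 = 9 distinct.

9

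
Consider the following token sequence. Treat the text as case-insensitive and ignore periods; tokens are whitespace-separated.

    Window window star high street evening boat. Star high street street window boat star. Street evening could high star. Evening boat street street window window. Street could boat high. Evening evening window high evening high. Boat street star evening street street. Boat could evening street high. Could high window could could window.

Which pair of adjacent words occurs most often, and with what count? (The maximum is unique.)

Bigram frequencies (highest first):
  street street: 3
  window window: 2
  star high: 2
  high street: 2
  street evening: 2
  evening boat: 2
  … (31 more, each ≤ 2)

"street street", 3 times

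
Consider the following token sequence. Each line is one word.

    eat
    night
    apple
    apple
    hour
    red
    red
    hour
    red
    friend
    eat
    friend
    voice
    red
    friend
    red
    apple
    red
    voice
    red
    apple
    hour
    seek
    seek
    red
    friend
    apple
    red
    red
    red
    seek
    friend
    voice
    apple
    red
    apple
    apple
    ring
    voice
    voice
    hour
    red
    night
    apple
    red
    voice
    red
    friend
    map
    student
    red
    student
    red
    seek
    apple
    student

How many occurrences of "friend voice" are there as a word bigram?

2

Scanning the 55 overlapping bigram windows for "friend voice":
  position 12–13: friend voice
  position 32–33: friend voice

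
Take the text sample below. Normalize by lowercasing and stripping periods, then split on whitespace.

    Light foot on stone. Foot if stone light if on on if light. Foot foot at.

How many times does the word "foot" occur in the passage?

Scanning the 16 tokens for "foot":
  position 2: foot
  position 5: foot
  position 14: foot
  position 15: foot

4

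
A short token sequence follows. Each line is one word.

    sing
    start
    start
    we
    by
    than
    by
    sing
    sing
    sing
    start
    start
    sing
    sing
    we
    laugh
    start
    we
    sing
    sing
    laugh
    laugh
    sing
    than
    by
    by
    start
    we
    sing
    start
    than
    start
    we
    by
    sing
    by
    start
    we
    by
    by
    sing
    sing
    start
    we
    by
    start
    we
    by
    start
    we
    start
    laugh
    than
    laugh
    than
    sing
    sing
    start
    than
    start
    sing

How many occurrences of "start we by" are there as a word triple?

5

Scanning the 59 overlapping trigram windows for "start we by":
  position 3–5: start we by
  position 32–34: start we by
  position 37–39: start we by
  position 43–45: start we by
  position 46–48: start we by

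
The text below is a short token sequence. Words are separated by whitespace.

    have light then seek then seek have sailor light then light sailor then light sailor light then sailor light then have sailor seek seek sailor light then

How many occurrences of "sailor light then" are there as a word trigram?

Scanning the 25 overlapping trigram windows for "sailor light then":
  position 8–10: sailor light then
  position 15–17: sailor light then
  position 18–20: sailor light then
  position 25–27: sailor light then

4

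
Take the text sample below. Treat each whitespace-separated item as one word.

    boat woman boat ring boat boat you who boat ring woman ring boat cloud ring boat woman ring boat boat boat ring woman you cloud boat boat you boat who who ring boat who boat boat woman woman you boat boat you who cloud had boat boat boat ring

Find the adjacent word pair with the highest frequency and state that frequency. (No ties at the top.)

Bigram frequencies (highest first):
  boat boat: 8
  ring boat: 5
  boat ring: 4
  boat woman: 3
  boat you: 3
  you who: 2
  … (17 more, each ≤ 2)

"boat boat", 8 times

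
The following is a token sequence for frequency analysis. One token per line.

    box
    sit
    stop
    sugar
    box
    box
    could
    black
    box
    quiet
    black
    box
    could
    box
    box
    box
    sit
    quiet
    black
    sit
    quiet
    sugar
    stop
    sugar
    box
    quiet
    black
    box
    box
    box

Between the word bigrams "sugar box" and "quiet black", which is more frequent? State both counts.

"quiet black" (3 vs 2)

"sugar box": 2 occurrences
"quiet black": 3 occurrences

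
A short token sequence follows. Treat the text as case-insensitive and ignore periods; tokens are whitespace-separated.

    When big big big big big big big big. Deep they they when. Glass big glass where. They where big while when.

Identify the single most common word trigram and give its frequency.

Trigram frequencies (highest first):
  big big big: 6
  when big big: 1
  big big deep: 1
  big deep they: 1
  deep they they: 1
  they they when: 1
  … (9 more, each ≤ 1)

"big big big", 6 times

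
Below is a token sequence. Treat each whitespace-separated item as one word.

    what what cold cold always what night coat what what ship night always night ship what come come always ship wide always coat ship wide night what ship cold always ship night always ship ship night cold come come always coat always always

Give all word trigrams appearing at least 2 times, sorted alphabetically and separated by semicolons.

Trigram counts meeting the condition (at least 2 times):
  come come always: 2
  ship night always: 2

come come always; ship night always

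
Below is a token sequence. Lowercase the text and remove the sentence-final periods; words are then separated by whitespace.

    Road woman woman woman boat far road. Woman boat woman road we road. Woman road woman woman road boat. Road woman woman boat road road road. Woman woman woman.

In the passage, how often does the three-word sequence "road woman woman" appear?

4

Scanning the 27 overlapping trigram windows for "road woman woman":
  position 1–3: road woman woman
  position 15–17: road woman woman
  position 20–22: road woman woman
  position 26–28: road woman woman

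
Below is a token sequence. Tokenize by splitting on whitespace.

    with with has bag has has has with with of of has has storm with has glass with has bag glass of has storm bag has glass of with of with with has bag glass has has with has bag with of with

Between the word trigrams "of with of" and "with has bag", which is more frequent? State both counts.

"of with of": 1 occurrence
"with has bag": 4 occurrences

"with has bag" (4 vs 1)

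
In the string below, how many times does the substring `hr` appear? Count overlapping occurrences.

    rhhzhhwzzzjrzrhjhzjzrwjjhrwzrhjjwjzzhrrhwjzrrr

Sliding a length-2 window over the 46 characters (45 positions):
  position 25–26: hr
  position 37–38: hr

2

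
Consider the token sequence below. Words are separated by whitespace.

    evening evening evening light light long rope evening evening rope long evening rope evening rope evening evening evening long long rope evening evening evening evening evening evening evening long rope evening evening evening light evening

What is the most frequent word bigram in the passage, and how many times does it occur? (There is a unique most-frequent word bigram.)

"evening evening", 13 times

Bigram frequencies (highest first):
  evening evening: 13
  rope evening: 5
  long rope: 3
  evening rope: 3
  evening light: 2
  evening long: 2
  … (6 more, each ≤ 1)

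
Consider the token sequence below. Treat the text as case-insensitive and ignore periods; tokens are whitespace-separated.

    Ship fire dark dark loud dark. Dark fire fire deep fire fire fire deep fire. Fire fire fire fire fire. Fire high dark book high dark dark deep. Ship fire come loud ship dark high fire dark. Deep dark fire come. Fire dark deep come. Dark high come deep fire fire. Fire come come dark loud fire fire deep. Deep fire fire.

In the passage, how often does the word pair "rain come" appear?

0

Scanning the 61 overlapping bigram windows for "rain come":
  (none found)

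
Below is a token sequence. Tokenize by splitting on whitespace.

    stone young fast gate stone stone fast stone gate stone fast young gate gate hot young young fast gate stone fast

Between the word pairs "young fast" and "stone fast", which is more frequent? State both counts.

"stone fast" (3 vs 2)

"young fast": 2 occurrences
"stone fast": 3 occurrences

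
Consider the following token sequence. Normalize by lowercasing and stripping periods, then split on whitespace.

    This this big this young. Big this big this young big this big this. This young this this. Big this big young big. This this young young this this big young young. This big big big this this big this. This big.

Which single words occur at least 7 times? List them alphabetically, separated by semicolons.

big; this; young

Unigram counts meeting the condition (at least 7 times):
  big: 14
  this: 20
  young: 8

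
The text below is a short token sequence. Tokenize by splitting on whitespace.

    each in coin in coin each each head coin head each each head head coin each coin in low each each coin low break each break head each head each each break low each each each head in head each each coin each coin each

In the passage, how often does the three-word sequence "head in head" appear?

Scanning the 43 overlapping trigram windows for "head in head":
  position 37–39: head in head

1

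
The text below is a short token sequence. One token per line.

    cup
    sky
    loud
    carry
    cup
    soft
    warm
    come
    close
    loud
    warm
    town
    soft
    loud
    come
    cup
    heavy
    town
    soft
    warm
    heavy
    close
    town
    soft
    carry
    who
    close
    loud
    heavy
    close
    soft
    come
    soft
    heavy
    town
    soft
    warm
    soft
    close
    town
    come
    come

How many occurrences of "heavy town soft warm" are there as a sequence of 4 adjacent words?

Scanning the 39 overlapping 4-gram windows for "heavy town soft warm":
  position 17–20: heavy town soft warm
  position 34–37: heavy town soft warm

2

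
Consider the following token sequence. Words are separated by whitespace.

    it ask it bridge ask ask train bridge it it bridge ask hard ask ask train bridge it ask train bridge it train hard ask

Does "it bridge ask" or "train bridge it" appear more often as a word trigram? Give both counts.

"train bridge it" (3 vs 2)

"it bridge ask": 2 occurrences
"train bridge it": 3 occurrences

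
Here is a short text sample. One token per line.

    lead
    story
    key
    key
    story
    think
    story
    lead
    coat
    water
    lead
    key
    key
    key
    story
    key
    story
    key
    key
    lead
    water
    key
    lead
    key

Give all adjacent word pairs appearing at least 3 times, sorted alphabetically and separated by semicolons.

Bigram counts meeting the condition (at least 3 times):
  key key: 4
  key story: 3
  story key: 3

key key; key story; story key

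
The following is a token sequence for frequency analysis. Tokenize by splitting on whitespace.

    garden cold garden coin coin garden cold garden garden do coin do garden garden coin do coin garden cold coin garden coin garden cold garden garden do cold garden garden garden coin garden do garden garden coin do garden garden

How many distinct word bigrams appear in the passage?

12

40 tokens → 39 bigram windows in total.
Repeated bigrams (each contributes count−1 duplicates):
  garden garden: 7
  coin garden: 5
  garden coin: 5
  cold garden: 4
  garden cold: 4
  coin do: 3
  do garden: 3
  garden do: 3
  … (1 more repeated)
27 duplicate windows → 39 − 27 = 12 distinct.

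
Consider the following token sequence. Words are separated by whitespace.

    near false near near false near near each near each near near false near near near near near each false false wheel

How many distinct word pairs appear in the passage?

22 tokens → 21 bigram windows in total.
Repeated bigrams (each contributes count−1 duplicates):
  near near: 7
  false near: 3
  near each: 3
  near false: 3
  each near: 2
13 duplicate windows → 21 − 13 = 8 distinct.

8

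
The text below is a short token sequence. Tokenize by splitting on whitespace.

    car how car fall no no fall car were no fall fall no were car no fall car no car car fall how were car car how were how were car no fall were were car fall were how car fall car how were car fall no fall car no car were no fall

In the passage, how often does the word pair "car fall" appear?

5

Scanning the 53 overlapping bigram windows for "car fall":
  position 3–4: car fall
  position 21–22: car fall
  position 36–37: car fall
  position 40–41: car fall
  position 45–46: car fall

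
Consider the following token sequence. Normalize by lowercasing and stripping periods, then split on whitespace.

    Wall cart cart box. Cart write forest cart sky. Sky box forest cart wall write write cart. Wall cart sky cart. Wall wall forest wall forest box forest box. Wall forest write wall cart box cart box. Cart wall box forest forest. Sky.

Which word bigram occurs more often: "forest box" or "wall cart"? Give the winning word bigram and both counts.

"wall cart" (3 vs 2)

"forest box": 2 occurrences
"wall cart": 3 occurrences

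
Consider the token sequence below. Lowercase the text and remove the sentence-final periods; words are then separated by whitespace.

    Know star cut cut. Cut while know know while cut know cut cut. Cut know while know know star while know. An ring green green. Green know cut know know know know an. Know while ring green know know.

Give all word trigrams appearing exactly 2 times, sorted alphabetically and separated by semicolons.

cut cut cut; know know know; while know know

Trigram counts meeting the condition (exactly 2 times):
  cut cut cut: 2
  know know know: 2
  while know know: 2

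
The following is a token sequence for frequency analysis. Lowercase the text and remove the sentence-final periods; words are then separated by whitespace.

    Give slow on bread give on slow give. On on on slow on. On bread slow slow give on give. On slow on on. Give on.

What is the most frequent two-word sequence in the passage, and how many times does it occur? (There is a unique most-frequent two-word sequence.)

"give on", 5 times

Bigram frequencies (highest first):
  give on: 5
  on on: 4
  slow on: 3
  on slow: 3
  on bread: 2
  slow give: 2
  … (5 more, each ≤ 2)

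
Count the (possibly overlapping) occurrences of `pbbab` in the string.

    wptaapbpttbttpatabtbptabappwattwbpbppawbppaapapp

0

Sliding a length-5 window over the 48 characters (44 positions):
  (no match at any position)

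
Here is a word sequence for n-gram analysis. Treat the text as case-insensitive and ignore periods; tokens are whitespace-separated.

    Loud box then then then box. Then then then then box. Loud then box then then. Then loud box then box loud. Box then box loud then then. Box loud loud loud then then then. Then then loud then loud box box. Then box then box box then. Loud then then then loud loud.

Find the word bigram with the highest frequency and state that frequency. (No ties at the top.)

"then then", 14 times

Bigram frequencies (highest first):
  then then: 14
  box then: 8
  then box: 8
  loud then: 5
  then loud: 5
  loud box: 4
  … (3 more, each ≤ 4)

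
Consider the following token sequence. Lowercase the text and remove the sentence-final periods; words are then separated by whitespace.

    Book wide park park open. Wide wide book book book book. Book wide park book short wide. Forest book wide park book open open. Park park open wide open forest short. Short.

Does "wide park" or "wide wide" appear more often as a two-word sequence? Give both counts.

"wide park" (3 vs 1)

"wide park": 3 occurrences
"wide wide": 1 occurrence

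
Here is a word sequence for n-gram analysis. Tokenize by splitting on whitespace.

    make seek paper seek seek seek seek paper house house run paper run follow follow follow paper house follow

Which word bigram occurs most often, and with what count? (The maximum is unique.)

Bigram frequencies (highest first):
  seek seek: 3
  seek paper: 2
  paper house: 2
  follow follow: 2
  make seek: 1
  paper seek: 1
  … (7 more, each ≤ 1)

"seek seek", 3 times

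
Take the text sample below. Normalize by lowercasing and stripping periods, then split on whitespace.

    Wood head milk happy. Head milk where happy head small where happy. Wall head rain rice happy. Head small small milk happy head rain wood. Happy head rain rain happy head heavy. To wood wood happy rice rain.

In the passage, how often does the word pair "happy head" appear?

6

Scanning the 37 overlapping bigram windows for "happy head":
  position 4–5: happy head
  position 8–9: happy head
  position 17–18: happy head
  position 22–23: happy head
  position 26–27: happy head
  position 30–31: happy head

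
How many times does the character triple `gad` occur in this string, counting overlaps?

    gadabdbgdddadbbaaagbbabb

Sliding a length-3 window over the 24 characters (22 positions):
  position 1–3: gad

1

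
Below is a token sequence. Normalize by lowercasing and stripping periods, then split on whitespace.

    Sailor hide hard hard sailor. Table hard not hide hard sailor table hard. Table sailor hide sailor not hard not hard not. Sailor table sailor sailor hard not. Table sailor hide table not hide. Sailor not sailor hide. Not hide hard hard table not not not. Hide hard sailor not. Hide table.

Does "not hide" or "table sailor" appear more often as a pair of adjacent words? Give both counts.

"not hide" (5 vs 3)

"not hide": 5 occurrences
"table sailor": 3 occurrences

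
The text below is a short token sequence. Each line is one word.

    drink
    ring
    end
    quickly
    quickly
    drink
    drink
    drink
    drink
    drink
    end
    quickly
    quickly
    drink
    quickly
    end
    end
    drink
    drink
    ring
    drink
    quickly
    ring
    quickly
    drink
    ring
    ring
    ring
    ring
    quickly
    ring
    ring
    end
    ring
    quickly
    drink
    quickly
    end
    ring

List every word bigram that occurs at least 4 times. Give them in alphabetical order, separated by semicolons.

Bigram counts meeting the condition (at least 4 times):
  drink drink: 5
  quickly drink: 4
  ring ring: 4

drink drink; quickly drink; ring ring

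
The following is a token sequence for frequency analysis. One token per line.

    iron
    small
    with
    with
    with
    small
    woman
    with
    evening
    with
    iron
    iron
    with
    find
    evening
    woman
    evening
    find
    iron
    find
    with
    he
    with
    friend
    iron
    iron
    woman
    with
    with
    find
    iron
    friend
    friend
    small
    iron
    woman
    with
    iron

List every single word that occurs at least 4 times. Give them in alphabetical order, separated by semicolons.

Unigram counts meeting the condition (at least 4 times):
  find: 4
  iron: 9
  with: 11
  woman: 4

find; iron; with; woman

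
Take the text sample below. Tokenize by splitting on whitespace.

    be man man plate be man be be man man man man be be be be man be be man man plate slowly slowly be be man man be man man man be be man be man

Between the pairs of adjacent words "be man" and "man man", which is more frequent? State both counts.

"be man": 9 occurrences
"man man": 8 occurrences

"be man" (9 vs 8)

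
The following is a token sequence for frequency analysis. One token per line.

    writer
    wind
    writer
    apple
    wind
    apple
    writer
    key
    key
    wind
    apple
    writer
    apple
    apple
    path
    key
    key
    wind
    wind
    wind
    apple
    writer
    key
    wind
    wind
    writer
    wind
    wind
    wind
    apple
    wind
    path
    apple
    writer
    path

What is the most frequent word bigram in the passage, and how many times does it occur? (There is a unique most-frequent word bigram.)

Bigram frequencies (highest first):
  wind wind: 5
  wind apple: 4
  apple writer: 4
  key wind: 3
  writer wind: 2
  wind writer: 2
  … (10 more, each ≤ 2)

"wind wind", 5 times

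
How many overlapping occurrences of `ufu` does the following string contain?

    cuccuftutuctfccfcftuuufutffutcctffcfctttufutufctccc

2

Sliding a length-3 window over the 51 characters (49 positions):
  position 22–24: ufu
  position 41–43: ufu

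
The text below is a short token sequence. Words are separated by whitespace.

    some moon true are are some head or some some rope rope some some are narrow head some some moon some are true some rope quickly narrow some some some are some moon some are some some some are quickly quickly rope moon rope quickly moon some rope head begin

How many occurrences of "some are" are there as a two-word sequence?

Scanning the 49 overlapping bigram windows for "some are":
  position 14–15: some are
  position 21–22: some are
  position 30–31: some are
  position 34–35: some are
  position 38–39: some are

5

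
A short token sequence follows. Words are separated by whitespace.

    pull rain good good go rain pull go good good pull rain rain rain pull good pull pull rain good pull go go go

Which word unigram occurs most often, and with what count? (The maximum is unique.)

"pull", 7 times

Unigram frequencies (highest first):
  pull: 7
  rain: 6
  good: 6
  go: 5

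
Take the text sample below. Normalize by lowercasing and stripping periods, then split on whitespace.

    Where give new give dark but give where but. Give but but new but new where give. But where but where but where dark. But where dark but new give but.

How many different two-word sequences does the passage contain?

15

31 tokens → 30 bigram windows in total.
Repeated bigrams (each contributes count−1 duplicates):
  but where: 4
  but new: 3
  dark but: 3
  give but: 3
  where but: 3
  but give: 2
  new give: 2
  where dark: 2
  … (1 more repeated)
15 duplicate windows → 30 − 15 = 15 distinct.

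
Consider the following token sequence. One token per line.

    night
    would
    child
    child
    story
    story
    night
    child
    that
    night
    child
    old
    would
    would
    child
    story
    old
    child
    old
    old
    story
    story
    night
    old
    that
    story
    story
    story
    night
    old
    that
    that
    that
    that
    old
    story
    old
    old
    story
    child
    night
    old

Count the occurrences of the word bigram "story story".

4

Scanning the 41 overlapping bigram windows for "story story":
  position 5–6: story story
  position 21–22: story story
  position 26–27: story story
  position 27–28: story story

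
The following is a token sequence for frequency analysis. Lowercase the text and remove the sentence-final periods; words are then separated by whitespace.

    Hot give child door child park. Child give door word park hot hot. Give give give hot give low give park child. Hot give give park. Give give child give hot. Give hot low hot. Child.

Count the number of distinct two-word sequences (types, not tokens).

22

36 tokens → 35 bigram windows in total.
Repeated bigrams (each contributes count−1 duplicates):
  hot give: 5
  give give: 4
  give hot: 3
  child give: 2
  give child: 2
  give park: 2
  park child: 2
13 duplicate windows → 35 − 13 = 22 distinct.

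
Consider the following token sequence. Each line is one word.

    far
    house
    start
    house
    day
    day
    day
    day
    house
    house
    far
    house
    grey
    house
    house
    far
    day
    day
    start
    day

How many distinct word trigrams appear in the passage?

20 tokens → 18 trigram windows in total.
Repeated trigrams (each contributes count−1 duplicates):
  day day day: 2
  house house far: 2
2 duplicate windows → 18 − 2 = 16 distinct.

16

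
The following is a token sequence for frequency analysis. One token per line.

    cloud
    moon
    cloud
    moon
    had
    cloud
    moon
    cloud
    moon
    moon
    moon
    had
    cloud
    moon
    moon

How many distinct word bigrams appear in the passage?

15 tokens → 14 bigram windows in total.
Repeated bigrams (each contributes count−1 duplicates):
  cloud moon: 5
  moon moon: 3
  had cloud: 2
  moon cloud: 2
  moon had: 2
9 duplicate windows → 14 − 9 = 5 distinct.

5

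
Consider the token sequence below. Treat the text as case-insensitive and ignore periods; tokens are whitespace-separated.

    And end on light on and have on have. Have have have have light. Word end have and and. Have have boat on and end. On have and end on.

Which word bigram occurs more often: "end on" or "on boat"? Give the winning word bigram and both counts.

"end on" (3 vs 0)

"end on": 3 occurrences
"on boat": 0 occurrences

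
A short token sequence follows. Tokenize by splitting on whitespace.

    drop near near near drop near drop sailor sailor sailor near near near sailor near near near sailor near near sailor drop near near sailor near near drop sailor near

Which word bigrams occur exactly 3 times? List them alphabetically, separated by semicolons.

Bigram counts meeting the condition (exactly 3 times):
  drop near: 3
  near drop: 3

drop near; near drop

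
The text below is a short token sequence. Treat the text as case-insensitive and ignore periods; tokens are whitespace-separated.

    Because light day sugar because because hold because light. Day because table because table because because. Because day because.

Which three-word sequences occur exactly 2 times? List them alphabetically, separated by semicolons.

Trigram counts meeting the condition (exactly 2 times):
  because light day: 2
  because table because: 2

because light day; because table because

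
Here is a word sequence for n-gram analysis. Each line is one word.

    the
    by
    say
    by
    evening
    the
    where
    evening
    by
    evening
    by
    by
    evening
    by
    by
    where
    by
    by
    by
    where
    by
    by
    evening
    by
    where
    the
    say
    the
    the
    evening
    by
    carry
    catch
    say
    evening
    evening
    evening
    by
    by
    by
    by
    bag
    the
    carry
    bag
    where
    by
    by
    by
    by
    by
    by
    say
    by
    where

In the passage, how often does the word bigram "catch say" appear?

1

Scanning the 54 overlapping bigram windows for "catch say":
  position 33–34: catch say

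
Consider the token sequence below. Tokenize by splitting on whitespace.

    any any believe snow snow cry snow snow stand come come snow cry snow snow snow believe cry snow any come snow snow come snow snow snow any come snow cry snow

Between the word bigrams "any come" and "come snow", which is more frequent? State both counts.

"any come": 2 occurrences
"come snow": 4 occurrences

"come snow" (4 vs 2)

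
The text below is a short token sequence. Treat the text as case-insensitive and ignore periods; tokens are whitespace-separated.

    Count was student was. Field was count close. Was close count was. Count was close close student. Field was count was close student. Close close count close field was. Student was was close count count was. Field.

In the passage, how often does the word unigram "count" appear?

Scanning the 37 tokens for "count":
  position 1: count
  position 7: count
  position 11: count
  position 13: count
  position 20: count
  position 26: count
  position 34: count
  position 35: count

8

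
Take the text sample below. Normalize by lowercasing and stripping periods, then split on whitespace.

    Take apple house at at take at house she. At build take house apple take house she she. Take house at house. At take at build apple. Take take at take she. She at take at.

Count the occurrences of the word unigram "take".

Scanning the 36 tokens for "take":
  position 1: take
  position 6: take
  position 12: take
  position 15: take
  position 19: take
  position 24: take
  position 28: take
  position 29: take
  position 31: take
  position 35: take

10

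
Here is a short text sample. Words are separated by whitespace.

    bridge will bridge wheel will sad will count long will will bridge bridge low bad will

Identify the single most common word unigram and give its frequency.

Unigram frequencies (highest first):
  will: 6
  bridge: 4
  wheel: 1
  sad: 1
  count: 1
  long: 1
  … (2 more, each ≤ 1)

"will", 6 times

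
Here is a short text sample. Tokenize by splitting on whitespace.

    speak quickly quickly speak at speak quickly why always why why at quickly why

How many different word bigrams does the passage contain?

14 tokens → 13 bigram windows in total.
Repeated bigrams (each contributes count−1 duplicates):
  quickly why: 2
  speak quickly: 2
2 duplicate windows → 13 − 2 = 11 distinct.

11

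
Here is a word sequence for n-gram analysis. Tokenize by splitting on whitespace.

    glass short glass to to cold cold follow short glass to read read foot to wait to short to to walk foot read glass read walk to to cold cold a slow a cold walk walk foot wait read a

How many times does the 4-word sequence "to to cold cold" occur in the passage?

2

Scanning the 37 overlapping 4-gram windows for "to to cold cold":
  position 4–7: to to cold cold
  position 27–30: to to cold cold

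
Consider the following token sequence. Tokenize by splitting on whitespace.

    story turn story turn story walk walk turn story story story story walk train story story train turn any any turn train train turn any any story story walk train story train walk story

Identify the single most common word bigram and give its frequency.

"story story", 5 times

Bigram frequencies (highest first):
  story story: 5
  turn story: 3
  story walk: 3
  story turn: 2
  walk train: 2
  train story: 2
  … (12 more, each ≤ 2)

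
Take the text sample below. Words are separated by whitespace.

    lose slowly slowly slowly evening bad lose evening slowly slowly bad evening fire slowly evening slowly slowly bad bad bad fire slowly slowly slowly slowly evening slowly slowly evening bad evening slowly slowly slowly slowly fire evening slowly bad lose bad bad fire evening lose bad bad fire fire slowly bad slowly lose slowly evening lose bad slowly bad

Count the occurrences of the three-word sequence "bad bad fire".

3

Scanning the 57 overlapping trigram windows for "bad bad fire":
  position 19–21: bad bad fire
  position 41–43: bad bad fire
  position 46–48: bad bad fire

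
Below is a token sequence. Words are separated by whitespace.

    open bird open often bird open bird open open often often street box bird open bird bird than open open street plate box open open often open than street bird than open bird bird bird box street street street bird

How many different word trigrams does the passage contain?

33

40 tokens → 38 trigram windows in total.
Repeated trigrams (each contributes count−1 duplicates):
  bird open bird: 2
  bird than open: 2
  open bird bird: 2
  open bird open: 2
  open open often: 2
5 duplicate windows → 38 − 5 = 33 distinct.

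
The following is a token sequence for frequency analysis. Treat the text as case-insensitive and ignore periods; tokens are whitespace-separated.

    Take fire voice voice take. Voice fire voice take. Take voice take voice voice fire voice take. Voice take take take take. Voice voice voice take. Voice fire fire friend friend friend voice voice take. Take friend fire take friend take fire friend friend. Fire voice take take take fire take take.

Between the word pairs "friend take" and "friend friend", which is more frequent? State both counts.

"friend take": 1 occurrence
"friend friend": 3 occurrences

"friend friend" (3 vs 1)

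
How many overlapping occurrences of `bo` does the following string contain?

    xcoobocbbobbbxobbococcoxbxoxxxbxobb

Sliding a length-2 window over the 35 characters (34 positions):
  position 5–6: bo
  position 9–10: bo
  position 17–18: bo

3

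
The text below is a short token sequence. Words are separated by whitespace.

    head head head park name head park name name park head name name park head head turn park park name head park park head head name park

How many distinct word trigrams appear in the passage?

19

27 tokens → 25 trigram windows in total.
Repeated trigrams (each contributes count−1 duplicates):
  head park name: 2
  name head park: 2
  name name park: 2
  name park head: 2
  park head head: 2
  park name head: 2
6 duplicate windows → 25 − 6 = 19 distinct.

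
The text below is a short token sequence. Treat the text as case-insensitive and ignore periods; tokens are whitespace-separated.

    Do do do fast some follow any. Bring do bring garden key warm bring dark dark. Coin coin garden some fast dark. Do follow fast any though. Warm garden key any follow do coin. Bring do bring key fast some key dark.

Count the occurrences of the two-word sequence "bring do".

Scanning the 41 overlapping bigram windows for "bring do":
  position 8–9: bring do
  position 35–36: bring do

2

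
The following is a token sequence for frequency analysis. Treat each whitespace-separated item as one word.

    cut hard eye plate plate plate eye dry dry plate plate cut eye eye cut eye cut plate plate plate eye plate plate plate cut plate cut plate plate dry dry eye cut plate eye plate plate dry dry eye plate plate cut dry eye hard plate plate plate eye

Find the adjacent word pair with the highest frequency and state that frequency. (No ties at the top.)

Bigram frequencies (highest first):
  plate plate: 12
  eye plate: 4
  plate eye: 4
  plate cut: 4
  cut plate: 4
  dry dry: 3
  … (12 more, each ≤ 3)

"plate plate", 12 times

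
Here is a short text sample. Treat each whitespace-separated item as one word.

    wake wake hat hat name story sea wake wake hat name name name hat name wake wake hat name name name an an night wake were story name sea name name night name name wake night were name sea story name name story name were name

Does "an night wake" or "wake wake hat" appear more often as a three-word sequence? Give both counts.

"an night wake": 1 occurrence
"wake wake hat": 3 occurrences

"wake wake hat" (3 vs 1)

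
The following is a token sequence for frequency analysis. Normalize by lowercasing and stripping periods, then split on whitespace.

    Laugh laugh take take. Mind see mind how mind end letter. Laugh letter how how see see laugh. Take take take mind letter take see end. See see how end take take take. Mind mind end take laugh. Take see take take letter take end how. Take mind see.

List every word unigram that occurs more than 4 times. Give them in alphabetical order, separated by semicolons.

Unigram counts meeting the condition (more than 4 times):
  end: 5
  how: 5
  laugh: 5
  mind: 7
  see: 8
  take: 15

end; how; laugh; mind; see; take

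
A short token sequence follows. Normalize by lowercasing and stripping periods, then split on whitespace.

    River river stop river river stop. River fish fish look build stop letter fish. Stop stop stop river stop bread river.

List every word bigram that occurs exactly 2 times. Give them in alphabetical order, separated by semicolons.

Bigram counts meeting the condition (exactly 2 times):
  river river: 2
  stop stop: 2

river river; stop stop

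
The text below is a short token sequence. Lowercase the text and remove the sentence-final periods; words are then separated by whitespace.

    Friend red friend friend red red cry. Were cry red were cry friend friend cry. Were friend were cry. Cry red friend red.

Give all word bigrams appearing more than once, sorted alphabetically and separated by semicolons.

cry red; cry were; friend friend; friend red; red friend; were cry

Bigram counts meeting the condition (more than once):
  cry red: 2
  cry were: 2
  friend friend: 2
  friend red: 3
  red friend: 2
  were cry: 3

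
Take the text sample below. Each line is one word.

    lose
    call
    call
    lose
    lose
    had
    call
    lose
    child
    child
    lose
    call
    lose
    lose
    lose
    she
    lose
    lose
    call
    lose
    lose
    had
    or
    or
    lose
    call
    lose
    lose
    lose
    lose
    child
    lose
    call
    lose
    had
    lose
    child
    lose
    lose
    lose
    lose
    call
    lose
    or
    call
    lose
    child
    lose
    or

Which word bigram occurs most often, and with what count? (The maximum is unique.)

Bigram frequencies (highest first):
  lose lose: 11
  call lose: 8
  lose call: 6
  lose child: 4
  child lose: 4
  lose had: 3
  … (11 more, each ≤ 2)

"lose lose", 11 times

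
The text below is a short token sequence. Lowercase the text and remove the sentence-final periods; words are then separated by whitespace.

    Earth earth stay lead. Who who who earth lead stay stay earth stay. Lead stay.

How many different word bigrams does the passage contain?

15 tokens → 14 bigram windows in total.
Repeated bigrams (each contributes count−1 duplicates):
  earth stay: 2
  lead stay: 2
  stay lead: 2
  who who: 2
4 duplicate windows → 14 − 4 = 10 distinct.

10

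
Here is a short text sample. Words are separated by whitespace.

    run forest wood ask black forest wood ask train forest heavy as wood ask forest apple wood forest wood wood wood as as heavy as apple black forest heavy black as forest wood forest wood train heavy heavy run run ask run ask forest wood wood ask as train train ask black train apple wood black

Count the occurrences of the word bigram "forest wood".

6

Scanning the 55 overlapping bigram windows for "forest wood":
  position 2–3: forest wood
  position 6–7: forest wood
  position 18–19: forest wood
  position 32–33: forest wood
  position 34–35: forest wood
  position 44–45: forest wood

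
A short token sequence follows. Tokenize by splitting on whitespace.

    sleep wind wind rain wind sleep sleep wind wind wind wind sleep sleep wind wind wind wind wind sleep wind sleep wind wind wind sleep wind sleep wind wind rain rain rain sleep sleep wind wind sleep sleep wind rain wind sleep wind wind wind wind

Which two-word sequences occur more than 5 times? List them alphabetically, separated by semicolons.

Bigram counts meeting the condition (more than 5 times):
  sleep wind: 10
  wind sleep: 8
  wind wind: 15

sleep wind; wind sleep; wind wind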